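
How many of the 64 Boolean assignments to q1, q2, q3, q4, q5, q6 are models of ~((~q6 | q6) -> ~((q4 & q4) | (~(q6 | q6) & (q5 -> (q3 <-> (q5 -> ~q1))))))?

44

Initial set: {~((~q6 | q6) -> ~((q4 & q4) | (~(q6 | q6) & (q5 -> (q3 <-> (q5 -> ~q1))))))}.
~((~q6 | q6) -> ~((q4 & q4) | (~(q6 | q6) & (q5 -> (q3 <-> (q5 -> ~q1)))))): α-rule — add (~q6 | q6), ~~((q4 & q4) | (~(q6 | q6) & (q5 -> (q3 <-> (q5 -> ~q1))))).
(~q6 | q6): β-rule — branch into ~q6  //  q6.
  branch 1 (add ~q6):
    ~~((q4 & q4) | (~(q6 | q6) & (q5 -> (q3 <-> (q5 -> ~q1))))): β-rule — branch into (q4 & q4)  //  (~(q6 | q6) & (q5 -> (q3 <-> (q5 -> ~q1)))).
      branch 1.1 (add (q4 & q4)):
        (q4 & q4): α-rule — add q4, q4.
        ○ open, literals {q4=T, q6=F}.
      branch 1.2 (add (~(q6 | q6) & (q5 -> (q3 <-> (q5 -> ~q1))))):
        (~(q6 | q6) & (q5 -> (q3 <-> (q5 -> ~q1)))): α-rule — add ~(q6 | q6), (q5 -> (q3 <-> (q5 -> ~q1))).
        ~(q6 | q6): α-rule — add ~q6, ~q6.
        (q5 -> (q3 <-> (q5 -> ~q1))): β-rule — branch into ~q5  //  (q3 <-> (q5 -> ~q1)).
          branch 1.2.1 (add ~q5):
            ○ open, literals {q5=F, q6=F}.
          branch 1.2.2 (add (q3 <-> (q5 -> ~q1))):
            (q3 <-> (q5 -> ~q1)): β-rule — branch into q3, (q5 -> ~q1)  //  ~q3, ~(q5 -> ~q1).
              branch 1.2.2.1 (add q3, (q5 -> ~q1)):
                (q5 -> ~q1): β-rule — branch into ~q5  //  ~q1.
                  branch 1.2.2.1.1 (add ~q5):
                    ○ open, literals {q3=T, q5=F, q6=F}.
                  branch 1.2.2.1.2 (add ~q1):
                    ○ open, literals {q1=F, q3=T, q6=F}.
              branch 1.2.2.2 (add ~q3, ~(q5 -> ~q1)):
                ~(q5 -> ~q1): α-rule — add q5, ~~q1.
                ○ open, literals {q1=T, q3=F, q5=T, q6=F}.
  branch 2 (add q6):
    ~~((q4 & q4) | (~(q6 | q6) & (q5 -> (q3 <-> (q5 -> ~q1))))): β-rule — branch into (q4 & q4)  //  (~(q6 | q6) & (q5 -> (q3 <-> (q5 -> ~q1)))).
      branch 2.1 (add (q4 & q4)):
        (q4 & q4): α-rule — add q4, q4.
        ○ open, literals {q4=T, q6=T}.
      branch 2.2 (add (~(q6 | q6) & (q5 -> (q3 <-> (q5 -> ~q1))))):
        (~(q6 | q6) & (q5 -> (q3 <-> (q5 -> ~q1)))): α-rule — add ~(q6 | q6), (q5 -> (q3 <-> (q5 -> ~q1))).
        ~(q6 | q6): α-rule — add ~q6, ~q6.
        × closes — contains both q6 and ~q6.
1 branch closed, 6 open.
Each open branch fixes some atoms; the unmentioned ones are free. Counting distinct full assignments: branch {q4=T, q6=F} (q1, q2, q3, q5) contributes 16 new; branch {q5=F, q6=F} (q1, q2, q3, q4) contributes 8 new; branch {q3=T, q5=F, q6=F} (q1, q2, q4) contributes 0 new; branch {q1=F, q3=T, q6=F} (q2, q4, q5) contributes 2 new; branch {q1=T, q3=F, q5=T, q6=F} (q2, q4) contributes 2 new; branch {q4=T, q6=T} (q1, q2, q3, q5) contributes 16 new. Total: 44.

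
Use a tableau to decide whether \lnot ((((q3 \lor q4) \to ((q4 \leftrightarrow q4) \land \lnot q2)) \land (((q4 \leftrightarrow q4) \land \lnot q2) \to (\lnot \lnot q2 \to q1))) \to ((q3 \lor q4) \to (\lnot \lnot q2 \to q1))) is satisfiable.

Initial set: {\lnot ((((q3 \lor q4) \to ((q4 \leftrightarrow q4) \land \lnot q2)) \land (((q4 \leftrightarrow q4) \land \lnot q2) \to (\lnot \lnot q2 \to q1))) \to ((q3 \lor q4) \to (\lnot \lnot q2 \to q1)))}.
\lnot ((((q3 \lor q4) \to ((q4 \leftrightarrow q4) \land \lnot q2)) \land (((q4 \leftrightarrow q4) \land \lnot q2) \to (\lnot \lnot q2 \to q1))) \to ((q3 \lor q4) \to (\lnot \lnot q2 \to q1))): α-rule — add (((q3 \lor q4) \to ((q4 \leftrightarrow q4) \land \lnot q2)) \land (((q4 \leftrightarrow q4) \land \lnot q2) \to (\lnot \lnot q2 \to q1))), \lnot ((q3 \lor q4) \to (\lnot \lnot q2 \to q1)).
(((q3 \lor q4) \to ((q4 \leftrightarrow q4) \land \lnot q2)) \land (((q4 \leftrightarrow q4) \land \lnot q2) \to (\lnot \lnot q2 \to q1))): α-rule — add ((q3 \lor q4) \to ((q4 \leftrightarrow q4) \land \lnot q2)), (((q4 \leftrightarrow q4) \land \lnot q2) \to (\lnot \lnot q2 \to q1)).
\lnot ((q3 \lor q4) \to (\lnot \lnot q2 \to q1)): α-rule — add (q3 \lor q4), \lnot (\lnot \lnot q2 \to q1).
\lnot (\lnot \lnot q2 \to q1): α-rule — add \lnot \lnot q2, \lnot q1.
\lnot \lnot q2: drop double negation, giving q2.
((q3 \lor q4) \to ((q4 \leftrightarrow q4) \land \lnot q2)): β-rule — branch into \lnot (q3 \lor q4)  //  ((q4 \leftrightarrow q4) \land \lnot q2).
  branch 1 (add \lnot (q3 \lor q4)):
    \lnot (q3 \lor q4): α-rule — add \lnot q3, \lnot q4.
    (((q4 \leftrightarrow q4) \land \lnot q2) \to (\lnot \lnot q2 \to q1)): β-rule — branch into \lnot ((q4 \leftrightarrow q4) \land \lnot q2)  //  (\lnot \lnot q2 \to q1).
      branch 1.1 (add \lnot ((q4 \leftrightarrow q4) \land \lnot q2)):
        (q3 \lor q4): β-rule — branch into q3  //  q4.
          branch 1.1.1 (add q3):
            × closes — contains both q3 and \lnot q3.
          branch 1.1.2 (add q4):
            × closes — contains both q4 and \lnot q4.
      branch 1.2 (add (\lnot \lnot q2 \to q1)):
        (q3 \lor q4): β-rule — branch into q3  //  q4.
          branch 1.2.1 (add q3):
            × closes — contains both q3 and \lnot q3.
          branch 1.2.2 (add q4):
            × closes — contains both q4 and \lnot q4.
  branch 2 (add ((q4 \leftrightarrow q4) \land \lnot q2)):
    ((q4 \leftrightarrow q4) \land \lnot q2): α-rule — add (q4 \leftrightarrow q4), \lnot q2.
    × closes — contains both q2 and \lnot q2.
All 5 branches close.
Every branch closed; the formula is unsatisfiable.

Unsatisfiable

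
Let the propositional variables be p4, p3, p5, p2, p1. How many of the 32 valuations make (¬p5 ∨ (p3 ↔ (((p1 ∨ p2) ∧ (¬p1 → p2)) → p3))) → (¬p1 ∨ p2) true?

24

Initial set: {((¬p5 ∨ (p3 ↔ (((p1 ∨ p2) ∧ (¬p1 → p2)) → p3))) → (¬p1 ∨ p2))}.
((¬p5 ∨ (p3 ↔ (((p1 ∨ p2) ∧ (¬p1 → p2)) → p3))) → (¬p1 ∨ p2)): β-rule — branch into ¬(¬p5 ∨ (p3 ↔ (((p1 ∨ p2) ∧ (¬p1 → p2)) → p3)))  //  (¬p1 ∨ p2).
  branch 1 (add ¬(¬p5 ∨ (p3 ↔ (((p1 ∨ p2) ∧ (¬p1 → p2)) → p3)))):
    ¬(¬p5 ∨ (p3 ↔ (((p1 ∨ p2) ∧ (¬p1 → p2)) → p3))): α-rule — add ¬¬p5, ¬(p3 ↔ (((p1 ∨ p2) ∧ (¬p1 → p2)) → p3)).
    ¬(p3 ↔ (((p1 ∨ p2) ∧ (¬p1 → p2)) → p3)): β-rule — branch into p3, ¬(((p1 ∨ p2) ∧ (¬p1 → p2)) → p3)  //  ¬p3, (((p1 ∨ p2) ∧ (¬p1 → p2)) → p3).
      branch 1.1 (add p3, ¬(((p1 ∨ p2) ∧ (¬p1 → p2)) → p3)):
        ¬(((p1 ∨ p2) ∧ (¬p1 → p2)) → p3): α-rule — add ((p1 ∨ p2) ∧ (¬p1 → p2)), ¬p3.
        × closes — contains both p3 and ¬p3.
      branch 1.2 (add ¬p3, (((p1 ∨ p2) ∧ (¬p1 → p2)) → p3)):
        (((p1 ∨ p2) ∧ (¬p1 → p2)) → p3): β-rule — branch into ¬((p1 ∨ p2) ∧ (¬p1 → p2))  //  p3.
          branch 1.2.1 (add ¬((p1 ∨ p2) ∧ (¬p1 → p2))):
            ¬((p1 ∨ p2) ∧ (¬p1 → p2)): β-rule — branch into ¬(p1 ∨ p2)  //  ¬(¬p1 → p2).
              branch 1.2.1.1 (add ¬(p1 ∨ p2)):
                ¬(p1 ∨ p2): α-rule — add ¬p1, ¬p2.
                ○ open, literals {p1=F, p2=F, p3=F, p5=T}.
              branch 1.2.1.2 (add ¬(¬p1 → p2)):
                ¬(¬p1 → p2): α-rule — add ¬p1, ¬p2.
                ○ open, literals {p1=F, p2=F, p3=F, p5=T}.
          branch 1.2.2 (add p3):
            × closes — contains both p3 and ¬p3.
  branch 2 (add (¬p1 ∨ p2)):
    (¬p1 ∨ p2): β-rule — branch into ¬p1  //  p2.
      branch 2.1 (add ¬p1):
        ○ open, literals {p1=F}.
      branch 2.2 (add p2):
        ○ open, literals {p2=T}.
2 branches closed, 4 open.
Each open branch fixes some atoms; the unmentioned ones are free. Counting distinct full assignments: branch {p1=F, p2=F, p3=F, p5=T} (p4) contributes 2 new; branch {p1=F, p2=F, p3=F, p5=T} (p4) contributes 0 new; branch {p1=F} (p4, p3, p5, p2) contributes 14 new; branch {p2=T} (p4, p3, p5, p1) contributes 8 new. Total: 24.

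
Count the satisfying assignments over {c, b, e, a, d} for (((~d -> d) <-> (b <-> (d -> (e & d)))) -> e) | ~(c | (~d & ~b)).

Initial set: {((((~d -> d) <-> (b <-> (d -> (e & d)))) -> e) | ~(c | (~d & ~b)))}.
((((~d -> d) <-> (b <-> (d -> (e & d)))) -> e) | ~(c | (~d & ~b))): β-rule — branch into (((~d -> d) <-> (b <-> (d -> (e & d)))) -> e)  //  ~(c | (~d & ~b)).
  branch 1 (add (((~d -> d) <-> (b <-> (d -> (e & d)))) -> e)):
    (((~d -> d) <-> (b <-> (d -> (e & d)))) -> e): β-rule — branch into ~((~d -> d) <-> (b <-> (d -> (e & d))))  //  e.
      branch 1.1 (add ~((~d -> d) <-> (b <-> (d -> (e & d))))):
        ~((~d -> d) <-> (b <-> (d -> (e & d)))): β-rule — branch into (~d -> d), ~(b <-> (d -> (e & d)))  //  ~(~d -> d), (b <-> (d -> (e & d))).
          branch 1.1.1 (add (~d -> d), ~(b <-> (d -> (e & d)))):
            (~d -> d): β-rule — branch into ~~d  //  d.
              branch 1.1.1.1 (add ~~d):
                ~(b <-> (d -> (e & d))): β-rule — branch into b, ~(d -> (e & d))  //  ~b, (d -> (e & d)).
                  branch 1.1.1.1.1 (add b, ~(d -> (e & d))):
                    ~(d -> (e & d)): α-rule — add d, ~(e & d).
                    ~(e & d): β-rule — branch into ~e  //  ~d.
                      branch 1.1.1.1.1.1 (add ~e):
                        ○ open, literals {b=true, d=true, e=false}.
                      branch 1.1.1.1.1.2 (add ~d):
                        × closes — contains both d and ~d.
                  branch 1.1.1.1.2 (add ~b, (d -> (e & d))):
                    (d -> (e & d)): β-rule — branch into ~d  //  (e & d).
                      branch 1.1.1.1.2.1 (add ~d):
                        × closes — contains both d and ~d.
                      branch 1.1.1.1.2.2 (add (e & d)):
                        (e & d): α-rule — add e, d.
                        ○ open, literals {b=false, d=true, e=true}.
              branch 1.1.1.2 (add d):
                ~(b <-> (d -> (e & d))): β-rule — branch into b, ~(d -> (e & d))  //  ~b, (d -> (e & d)).
                  branch 1.1.1.2.1 (add b, ~(d -> (e & d))):
                    ~(d -> (e & d)): α-rule — add d, ~(e & d).
                    ~(e & d): β-rule — branch into ~e  //  ~d.
                      branch 1.1.1.2.1.1 (add ~e):
                        ○ open, literals {b=true, d=true, e=false}.
                      branch 1.1.1.2.1.2 (add ~d):
                        × closes — contains both d and ~d.
                  branch 1.1.1.2.2 (add ~b, (d -> (e & d))):
                    (d -> (e & d)): β-rule — branch into ~d  //  (e & d).
                      branch 1.1.1.2.2.1 (add ~d):
                        × closes — contains both d and ~d.
                      branch 1.1.1.2.2.2 (add (e & d)):
                        (e & d): α-rule — add e, d.
                        ○ open, literals {b=false, d=true, e=true}.
          branch 1.1.2 (add ~(~d -> d), (b <-> (d -> (e & d)))):
            ~(~d -> d): α-rule — add ~d, ~d.
            (b <-> (d -> (e & d))): β-rule — branch into b, (d -> (e & d))  //  ~b, ~(d -> (e & d)).
              branch 1.1.2.1 (add b, (d -> (e & d))):
                (d -> (e & d)): β-rule — branch into ~d  //  (e & d).
                  branch 1.1.2.1.1 (add ~d):
                    ○ open, literals {b=true, d=false}.
                  branch 1.1.2.1.2 (add (e & d)):
                    (e & d): α-rule — add e, d.
                    × closes — contains both d and ~d.
              branch 1.1.2.2 (add ~b, ~(d -> (e & d))):
                ~(d -> (e & d)): α-rule — add d, ~(e & d).
                × closes — contains both d and ~d.
      branch 1.2 (add e):
        ○ open, literals {e=true}.
  branch 2 (add ~(c | (~d & ~b))):
    ~(c | (~d & ~b)): α-rule — add ~c, ~(~d & ~b).
    ~(~d & ~b): β-rule — branch into ~~d  //  ~~b.
      branch 2.1 (add ~~d):
        ○ open, literals {c=false, d=true}.
      branch 2.2 (add ~~b):
        ○ open, literals {b=true, c=false}.
6 branches closed, 8 open.
Each open branch fixes some atoms; the unmentioned ones are free. Counting distinct full assignments: branch {b=true, d=true, e=false} (c, a) contributes 4 new; branch {b=false, d=true, e=true} (c, a) contributes 4 new; branch {b=true, d=true, e=false} (c, a) contributes 0 new; branch {b=false, d=true, e=true} (c, a) contributes 0 new; branch {b=true, d=false} (c, e, a) contributes 8 new; branch {e=true} (c, b, a, d) contributes 8 new; branch {c=false, d=true} (b, e, a) contributes 2 new; branch {b=true, c=false} (e, a, d) contributes 0 new. Total: 26.

26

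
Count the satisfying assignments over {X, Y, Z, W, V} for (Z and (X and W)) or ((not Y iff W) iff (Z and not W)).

18

Initial set: {T ((Z and (X and W)) or ((not Y iff W) iff (Z and not W)))}.
T ((Z and (X and W)) or ((not Y iff W) iff (Z and not W))): β-rule — branch into T (Z and (X and W))  //  T ((not Y iff W) iff (Z and not W)).
  branch 1 (add T (Z and (X and W))):
    T (Z and (X and W)): α-rule — add T Z, T (X and W).
    T (X and W): α-rule — add T X, T W.
    ○ open, literals {W=true, X=true, Z=true}.
  branch 2 (add T ((not Y iff W) iff (Z and not W))):
    T ((not Y iff W) iff (Z and not W)): β-rule — branch into T (not Y iff W), T (Z and not W)  //  F (not Y iff W), F (Z and not W).
      branch 2.1 (add T (not Y iff W), T (Z and not W)):
        T (Z and not W): α-rule — add T Z, T not W.
        T (not Y iff W): β-rule — branch into T not Y, T W  //  F not Y, F W.
          branch 2.1.1 (add T not Y, T W):
            × closes — contains both W and not W.
          branch 2.1.2 (add F not Y, F W):
            ○ open, literals {W=false, Y=true, Z=true}.
      branch 2.2 (add F (not Y iff W), F (Z and not W)):
        F (not Y iff W): β-rule — branch into T not Y, F W  //  F not Y, T W.
          branch 2.2.1 (add T not Y, F W):
            F (Z and not W): β-rule — branch into F Z  //  F not W.
              branch 2.2.1.1 (add F Z):
                ○ open, literals {W=false, Y=false, Z=false}.
              branch 2.2.1.2 (add F not W):
                × closes — contains both W and not W.
          branch 2.2.2 (add F not Y, T W):
            F (Z and not W): β-rule — branch into F Z  //  F not W.
              branch 2.2.2.1 (add F Z):
                ○ open, literals {W=true, Y=true, Z=false}.
              branch 2.2.2.2 (add F not W):
                ○ open, literals {W=true, Y=true}.
2 branches closed, 5 open.
Each open branch fixes some atoms; the unmentioned ones are free. Counting distinct full assignments: branch {W=true, X=true, Z=true} (Y, V) contributes 4 new; branch {W=false, Y=true, Z=true} (X, V) contributes 4 new; branch {W=false, Y=false, Z=false} (X, V) contributes 4 new; branch {W=true, Y=true, Z=false} (X, V) contributes 4 new; branch {W=true, Y=true} (X, Z, V) contributes 2 new. Total: 18.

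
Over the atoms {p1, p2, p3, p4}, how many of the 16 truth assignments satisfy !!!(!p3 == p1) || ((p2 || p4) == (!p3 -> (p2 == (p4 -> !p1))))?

Initial set: {(!!!(!p3 == p1) || ((p2 || p4) == (!p3 -> (p2 == (p4 -> !p1)))))}.
(!!!(!p3 == p1) || ((p2 || p4) == (!p3 -> (p2 == (p4 -> !p1))))): β-rule — branch into !!!(!p3 == p1)  //  ((p2 || p4) == (!p3 -> (p2 == (p4 -> !p1)))).
  branch 1 (add !!!(!p3 == p1)):
    !!!(!p3 == p1): drop double negation, giving !(!p3 == p1).
    !(!p3 == p1): β-rule — branch into !p3, !p1  //  !!p3, p1.
      branch 1.1 (add !p3, !p1):
        ○ open, literals {p1=F, p3=F}.
      branch 1.2 (add !!p3, p1):
        ○ open, literals {p1=T, p3=T}.
  branch 2 (add ((p2 || p4) == (!p3 -> (p2 == (p4 -> !p1))))):
    ((p2 || p4) == (!p3 -> (p2 == (p4 -> !p1)))): β-rule — branch into (p2 || p4), (!p3 -> (p2 == (p4 -> !p1)))  //  !(p2 || p4), !(!p3 -> (p2 == (p4 -> !p1))).
      branch 2.1 (add (p2 || p4), (!p3 -> (p2 == (p4 -> !p1)))):
        (p2 || p4): β-rule — branch into p2  //  p4.
          branch 2.1.1 (add p2):
            (!p3 -> (p2 == (p4 -> !p1))): β-rule — branch into !!p3  //  (p2 == (p4 -> !p1)).
              branch 2.1.1.1 (add !!p3):
                ○ open, literals {p2=T, p3=T}.
              branch 2.1.1.2 (add (p2 == (p4 -> !p1))):
                (p2 == (p4 -> !p1)): β-rule — branch into p2, (p4 -> !p1)  //  !p2, !(p4 -> !p1).
                  branch 2.1.1.2.1 (add p2, (p4 -> !p1)):
                    (p4 -> !p1): β-rule — branch into !p4  //  !p1.
                      branch 2.1.1.2.1.1 (add !p4):
                        ○ open, literals {p2=T, p4=F}.
                      branch 2.1.1.2.1.2 (add !p1):
                        ○ open, literals {p1=F, p2=T}.
                  branch 2.1.1.2.2 (add !p2, !(p4 -> !p1)):
                    × closes — contains both p2 and !p2.
          branch 2.1.2 (add p4):
            (!p3 -> (p2 == (p4 -> !p1))): β-rule — branch into !!p3  //  (p2 == (p4 -> !p1)).
              branch 2.1.2.1 (add !!p3):
                ○ open, literals {p3=T, p4=T}.
              branch 2.1.2.2 (add (p2 == (p4 -> !p1))):
                (p2 == (p4 -> !p1)): β-rule — branch into p2, (p4 -> !p1)  //  !p2, !(p4 -> !p1).
                  branch 2.1.2.2.1 (add p2, (p4 -> !p1)):
                    (p4 -> !p1): β-rule — branch into !p4  //  !p1.
                      branch 2.1.2.2.1.1 (add !p4):
                        × closes — contains both p4 and !p4.
                      branch 2.1.2.2.1.2 (add !p1):
                        ○ open, literals {p1=F, p2=T, p4=T}.
                  branch 2.1.2.2.2 (add !p2, !(p4 -> !p1)):
                    !(p4 -> !p1): α-rule — add p4, !!p1.
                    ○ open, literals {p1=T, p2=F, p4=T}.
      branch 2.2 (add !(p2 || p4), !(!p3 -> (p2 == (p4 -> !p1)))):
        !(p2 || p4): α-rule — add !p2, !p4.
        !(!p3 -> (p2 == (p4 -> !p1))): α-rule — add !p3, !(p2 == (p4 -> !p1)).
        !(p2 == (p4 -> !p1)): β-rule — branch into p2, !(p4 -> !p1)  //  !p2, (p4 -> !p1).
          branch 2.2.1 (add p2, !(p4 -> !p1)):
            × closes — contains both p2 and !p2.
          branch 2.2.2 (add !p2, (p4 -> !p1)):
            (p4 -> !p1): β-rule — branch into !p4  //  !p1.
              branch 2.2.2.1 (add !p4):
                ○ open, literals {p2=F, p3=F, p4=F}.
              branch 2.2.2.2 (add !p1):
                ○ open, literals {p1=F, p2=F, p3=F, p4=F}.
3 branches closed, 10 open.
Each open branch fixes some atoms; the unmentioned ones are free. Counting distinct full assignments: branch {p1=F, p3=F} (p2, p4) contributes 4 new; branch {p1=T, p3=T} (p2, p4) contributes 4 new; branch {p2=T, p3=T} (p1, p4) contributes 2 new; branch {p2=T, p4=F} (p1, p3) contributes 1 new; branch {p1=F, p2=T} (p3, p4) contributes 0 new; branch {p3=T, p4=T} (p1, p2) contributes 1 new; branch {p1=F, p2=T, p4=T} (p3) contributes 0 new; branch {p1=T, p2=F, p4=T} (p3) contributes 1 new; branch {p2=F, p3=F, p4=F} (p1) contributes 1 new; branch {p1=F, p2=F, p3=F, p4=F} (none free) contributes 0 new. Total: 14.

14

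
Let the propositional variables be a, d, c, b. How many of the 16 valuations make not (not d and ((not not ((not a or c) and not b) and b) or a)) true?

Initial set: {not (not d and ((not not ((not a or c) and not b) and b) or a))}.
not (not d and ((not not ((not a or c) and not b) and b) or a)): β-rule — branch into not not d  //  not ((not not ((not a or c) and not b) and b) or a).
  branch 1 (add not not d):
    ○ open, literals {d=true}.
  branch 2 (add not ((not not ((not a or c) and not b) and b) or a)):
    not ((not not ((not a or c) and not b) and b) or a): α-rule — add not (not not ((not a or c) and not b) and b), not a.
    not (not not ((not a or c) and not b) and b): β-rule — branch into not not not ((not a or c) and not b)  //  not b.
      branch 2.1 (add not not not ((not a or c) and not b)):
        not not not ((not a or c) and not b): drop double negation, giving not ((not a or c) and not b).
        not ((not a or c) and not b): β-rule — branch into not (not a or c)  //  not not b.
          branch 2.1.1 (add not (not a or c)):
            not (not a or c): α-rule — add not not a, not c.
            × closes — contains both a and not a.
          branch 2.1.2 (add not not b):
            ○ open, literals {a=false, b=true}.
      branch 2.2 (add not b):
        ○ open, literals {a=false, b=false}.
1 branch closed, 3 open.
Each open branch fixes some atoms; the unmentioned ones are free. Counting distinct full assignments: branch {d=true} (a, c, b) contributes 8 new; branch {a=false, b=true} (d, c) contributes 2 new; branch {a=false, b=false} (d, c) contributes 2 new. Total: 12.

12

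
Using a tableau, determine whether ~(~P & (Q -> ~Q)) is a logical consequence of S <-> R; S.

Initial set: {(S <-> R); S; ~~(~P & (Q -> ~Q))}.
~~(~P & (Q -> ~Q)): α-rule — add ~P, (Q -> ~Q).
(S <-> R): β-rule — branch into S, R  //  ~S, ~R.
  branch 1 (add S, R):
    (Q -> ~Q): β-rule — branch into ~Q  //  ~Q.
      branch 1.1 (add ~Q):
        ○ open, literals {P=0, Q=0, R=1, S=1}.
      branch 1.2 (add ~Q):
        ○ open, literals {P=0, Q=0, R=1, S=1}.
  branch 2 (add ~S, ~R):
    × closes — contains both S and ~S.
1 branch closed, 2 open.
An open branch gives a countermodel: P=0, Q=0, R=1, S=1 (unmentioned atoms arbitrary); the premises hold there but the conclusion fails.

No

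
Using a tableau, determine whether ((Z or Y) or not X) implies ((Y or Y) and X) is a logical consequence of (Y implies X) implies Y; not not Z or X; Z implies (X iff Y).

Yes

Initial set: {((Y implies X) implies Y); (not not Z or X); (Z implies (X iff Y)); not (((Z or Y) or not X) implies ((Y or Y) and X))}.
not (((Z or Y) or not X) implies ((Y or Y) and X)): α-rule — add ((Z or Y) or not X), not ((Y or Y) and X).
((Y implies X) implies Y): β-rule — branch into not (Y implies X)  //  Y.
  branch 1 (add not (Y implies X)):
    not (Y implies X): α-rule — add Y, not X.
    (not not Z or X): β-rule — branch into not not Z  //  X.
      branch 1.1 (add not not Z):
        not not Z: drop double negation, giving Z.
        (Z implies (X iff Y)): β-rule — branch into not Z  //  (X iff Y).
          branch 1.1.1 (add not Z):
            × closes — contains both Z and not Z.
          branch 1.1.2 (add (X iff Y)):
            ((Z or Y) or not X): β-rule — branch into (Z or Y)  //  not X.
              branch 1.1.2.1 (add (Z or Y)):
                not ((Y or Y) and X): β-rule — branch into not (Y or Y)  //  not X.
                  branch 1.1.2.1.1 (add not (Y or Y)):
                    not (Y or Y): α-rule — add not Y, not Y.
                    × closes — contains both Y and not Y.
                  branch 1.1.2.1.2 (add not X):
                    (X iff Y): β-rule — branch into X, Y  //  not X, not Y.
                      branch 1.1.2.1.2.1 (add X, Y):
                        × closes — contains both X and not X.
                      branch 1.1.2.1.2.2 (add not X, not Y):
                        × closes — contains both Y and not Y.
              branch 1.1.2.2 (add not X):
                not ((Y or Y) and X): β-rule — branch into not (Y or Y)  //  not X.
                  branch 1.1.2.2.1 (add not (Y or Y)):
                    not (Y or Y): α-rule — add not Y, not Y.
                    × closes — contains both Y and not Y.
                  branch 1.1.2.2.2 (add not X):
                    (X iff Y): β-rule — branch into X, Y  //  not X, not Y.
                      branch 1.1.2.2.2.1 (add X, Y):
                        × closes — contains both X and not X.
                      branch 1.1.2.2.2.2 (add not X, not Y):
                        × closes — contains both Y and not Y.
      branch 1.2 (add X):
        × closes — contains both X and not X.
  branch 2 (add Y):
    (not not Z or X): β-rule — branch into not not Z  //  X.
      branch 2.1 (add not not Z):
        not not Z: drop double negation, giving Z.
        (Z implies (X iff Y)): β-rule — branch into not Z  //  (X iff Y).
          branch 2.1.1 (add not Z):
            × closes — contains both Z and not Z.
          branch 2.1.2 (add (X iff Y)):
            ((Z or Y) or not X): β-rule — branch into (Z or Y)  //  not X.
              branch 2.1.2.1 (add (Z or Y)):
                not ((Y or Y) and X): β-rule — branch into not (Y or Y)  //  not X.
                  branch 2.1.2.1.1 (add not (Y or Y)):
                    not (Y or Y): α-rule — add not Y, not Y.
                    × closes — contains both Y and not Y.
                  branch 2.1.2.1.2 (add not X):
                    (X iff Y): β-rule — branch into X, Y  //  not X, not Y.
                      branch 2.1.2.1.2.1 (add X, Y):
                        × closes — contains both X and not X.
                      branch 2.1.2.1.2.2 (add not X, not Y):
                        × closes — contains both Y and not Y.
              branch 2.1.2.2 (add not X):
                not ((Y or Y) and X): β-rule — branch into not (Y or Y)  //  not X.
                  branch 2.1.2.2.1 (add not (Y or Y)):
                    not (Y or Y): α-rule — add not Y, not Y.
                    × closes — contains both Y and not Y.
                  branch 2.1.2.2.2 (add not X):
                    (X iff Y): β-rule — branch into X, Y  //  not X, not Y.
                      branch 2.1.2.2.2.1 (add X, Y):
                        × closes — contains both X and not X.
                      branch 2.1.2.2.2.2 (add not X, not Y):
                        × closes — contains both Y and not Y.
      branch 2.2 (add X):
        (Z implies (X iff Y)): β-rule — branch into not Z  //  (X iff Y).
          branch 2.2.1 (add not Z):
            ((Z or Y) or not X): β-rule — branch into (Z or Y)  //  not X.
              branch 2.2.1.1 (add (Z or Y)):
                not ((Y or Y) and X): β-rule — branch into not (Y or Y)  //  not X.
                  branch 2.2.1.1.1 (add not (Y or Y)):
                    not (Y or Y): α-rule — add not Y, not Y.
                    × closes — contains both Y and not Y.
                  branch 2.2.1.1.2 (add not X):
                    × closes — contains both X and not X.
              branch 2.2.1.2 (add not X):
                × closes — contains both X and not X.
          branch 2.2.2 (add (X iff Y)):
            ((Z or Y) or not X): β-rule — branch into (Z or Y)  //  not X.
              branch 2.2.2.1 (add (Z or Y)):
                not ((Y or Y) and X): β-rule — branch into not (Y or Y)  //  not X.
                  branch 2.2.2.1.1 (add not (Y or Y)):
                    not (Y or Y): α-rule — add not Y, not Y.
                    × closes — contains both Y and not Y.
                  branch 2.2.2.1.2 (add not X):
                    × closes — contains both X and not X.
              branch 2.2.2.2 (add not X):
                × closes — contains both X and not X.
All 21 branches close.
Every branch closed, so the premises entail the conclusion.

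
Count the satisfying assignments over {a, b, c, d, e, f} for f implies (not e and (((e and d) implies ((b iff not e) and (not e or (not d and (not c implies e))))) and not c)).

Initial set: {(f implies (not e and (((e and d) implies ((b iff not e) and (not e or (not d and (not c implies e))))) and not c)))}.
(f implies (not e and (((e and d) implies ((b iff not e) and (not e or (not d and (not c implies e))))) and not c))): β-rule — branch into not f  //  (not e and (((e and d) implies ((b iff not e) and (not e or (not d and (not c implies e))))) and not c)).
  branch 1 (add not f):
    ○ open, literals {f=false}.
  branch 2 (add (not e and (((e and d) implies ((b iff not e) and (not e or (not d and (not c implies e))))) and not c))):
    (not e and (((e and d) implies ((b iff not e) and (not e or (not d and (not c implies e))))) and not c)): α-rule — add not e, (((e and d) implies ((b iff not e) and (not e or (not d and (not c implies e))))) and not c).
    (((e and d) implies ((b iff not e) and (not e or (not d and (not c implies e))))) and not c): α-rule — add ((e and d) implies ((b iff not e) and (not e or (not d and (not c implies e))))), not c.
    ((e and d) implies ((b iff not e) and (not e or (not d and (not c implies e))))): β-rule — branch into not (e and d)  //  ((b iff not e) and (not e or (not d and (not c implies e)))).
      branch 2.1 (add not (e and d)):
        not (e and d): β-rule — branch into not e  //  not d.
          branch 2.1.1 (add not e):
            ○ open, literals {c=false, e=false}.
          branch 2.1.2 (add not d):
            ○ open, literals {c=false, d=false, e=false}.
      branch 2.2 (add ((b iff not e) and (not e or (not d and (not c implies e))))):
        ((b iff not e) and (not e or (not d and (not c implies e)))): α-rule — add (b iff not e), (not e or (not d and (not c implies e))).
        (b iff not e): β-rule — branch into b, not e  //  not b, not not e.
          branch 2.2.1 (add b, not e):
            (not e or (not d and (not c implies e))): β-rule — branch into not e  //  (not d and (not c implies e)).
              branch 2.2.1.1 (add not e):
                ○ open, literals {b=true, c=false, e=false}.
              branch 2.2.1.2 (add (not d and (not c implies e))):
                (not d and (not c implies e)): α-rule — add not d, (not c implies e).
                (not c implies e): β-rule — branch into not not c  //  e.
                  branch 2.2.1.2.1 (add not not c):
                    × closes — contains both c and not c.
                  branch 2.2.1.2.2 (add e):
                    × closes — contains both e and not e.
          branch 2.2.2 (add not b, not not e):
            × closes — contains both e and not e.
3 branches closed, 4 open.
Each open branch fixes some atoms; the unmentioned ones are free. Counting distinct full assignments: branch {f=false} (a, b, c, d, e) contributes 32 new; branch {c=false, e=false} (a, b, d, f) contributes 8 new; branch {c=false, d=false, e=false} (a, b, f) contributes 0 new; branch {b=true, c=false, e=false} (a, d, f) contributes 0 new. Total: 40.

40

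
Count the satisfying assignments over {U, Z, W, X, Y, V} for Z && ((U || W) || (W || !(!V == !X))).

Initial set: {(Z && ((U || W) || (W || !(!V == !X))))}.
(Z && ((U || W) || (W || !(!V == !X)))): α-rule — add Z, ((U || W) || (W || !(!V == !X))).
((U || W) || (W || !(!V == !X))): β-rule — branch into (U || W)  //  (W || !(!V == !X)).
  branch 1 (add (U || W)):
    (U || W): β-rule — branch into U  //  W.
      branch 1.1 (add U):
        ○ open, literals {U=1, Z=1}.
      branch 1.2 (add W):
        ○ open, literals {W=1, Z=1}.
  branch 2 (add (W || !(!V == !X))):
    (W || !(!V == !X)): β-rule — branch into W  //  !(!V == !X).
      branch 2.1 (add W):
        ○ open, literals {W=1, Z=1}.
      branch 2.2 (add !(!V == !X)):
        !(!V == !X): β-rule — branch into !V, !!X  //  !!V, !X.
          branch 2.2.1 (add !V, !!X):
            ○ open, literals {V=0, X=1, Z=1}.
          branch 2.2.2 (add !!V, !X):
            ○ open, literals {V=1, X=0, Z=1}.
0 branches closed, 5 open.
Each open branch fixes some atoms; the unmentioned ones are free. Counting distinct full assignments: branch {U=1, Z=1} (W, X, Y, V) contributes 16 new; branch {W=1, Z=1} (U, X, Y, V) contributes 8 new; branch {W=1, Z=1} (U, X, Y, V) contributes 0 new; branch {V=0, X=1, Z=1} (U, W, Y) contributes 2 new; branch {V=1, X=0, Z=1} (U, W, Y) contributes 2 new. Total: 28.

28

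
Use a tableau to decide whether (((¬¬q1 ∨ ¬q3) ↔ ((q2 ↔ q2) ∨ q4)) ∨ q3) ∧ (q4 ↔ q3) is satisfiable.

Satisfiable

Initial set: {T ((((¬¬q1 ∨ ¬q3) ↔ ((q2 ↔ q2) ∨ q4)) ∨ q3) ∧ (q4 ↔ q3))}.
T ((((¬¬q1 ∨ ¬q3) ↔ ((q2 ↔ q2) ∨ q4)) ∨ q3) ∧ (q4 ↔ q3)): α-rule — add T (((¬¬q1 ∨ ¬q3) ↔ ((q2 ↔ q2) ∨ q4)) ∨ q3), T (q4 ↔ q3).
T (((¬¬q1 ∨ ¬q3) ↔ ((q2 ↔ q2) ∨ q4)) ∨ q3): β-rule — branch into T ((¬¬q1 ∨ ¬q3) ↔ ((q2 ↔ q2) ∨ q4))  //  T q3.
  branch 1 (add T ((¬¬q1 ∨ ¬q3) ↔ ((q2 ↔ q2) ∨ q4))):
    T (q4 ↔ q3): β-rule — branch into T q4, T q3  //  F q4, F q3.
      branch 1.1 (add T q4, T q3):
        T ((¬¬q1 ∨ ¬q3) ↔ ((q2 ↔ q2) ∨ q4)): β-rule — branch into T (¬¬q1 ∨ ¬q3), T ((q2 ↔ q2) ∨ q4)  //  F (¬¬q1 ∨ ¬q3), F ((q2 ↔ q2) ∨ q4).
          branch 1.1.1 (add T (¬¬q1 ∨ ¬q3), T ((q2 ↔ q2) ∨ q4)):
            T (¬¬q1 ∨ ¬q3): β-rule — branch into T ¬¬q1  //  T ¬q3.
              branch 1.1.1.1 (add T ¬¬q1):
                T ¬¬q1: drop double negation, giving T q1.
                T ((q2 ↔ q2) ∨ q4): β-rule — branch into T (q2 ↔ q2)  //  T q4.
                  branch 1.1.1.1.1 (add T (q2 ↔ q2)):
                    T (q2 ↔ q2): β-rule — branch into T q2, T q2  //  F q2, F q2.
                      branch 1.1.1.1.1.1 (add T q2, T q2):
                        ○ open, literals {q1=true, q2=true, q3=true, q4=true}.
                      branch 1.1.1.1.1.2 (add F q2, F q2):
                        ○ open, literals {q1=true, q2=false, q3=true, q4=true}.
                  branch 1.1.1.1.2 (add T q4):
                    ○ open, literals {q1=true, q3=true, q4=true}.
              branch 1.1.1.2 (add T ¬q3):
                × closes — contains both q3 and ¬q3.
          branch 1.1.2 (add F (¬¬q1 ∨ ¬q3), F ((q2 ↔ q2) ∨ q4)):
            F (¬¬q1 ∨ ¬q3): α-rule — add F ¬¬q1, F ¬q3.
            F ((q2 ↔ q2) ∨ q4): α-rule — add F (q2 ↔ q2), F q4.
            × closes — contains both q4 and ¬q4.
      branch 1.2 (add F q4, F q3):
        T ((¬¬q1 ∨ ¬q3) ↔ ((q2 ↔ q2) ∨ q4)): β-rule — branch into T (¬¬q1 ∨ ¬q3), T ((q2 ↔ q2) ∨ q4)  //  F (¬¬q1 ∨ ¬q3), F ((q2 ↔ q2) ∨ q4).
          branch 1.2.1 (add T (¬¬q1 ∨ ¬q3), T ((q2 ↔ q2) ∨ q4)):
            T (¬¬q1 ∨ ¬q3): β-rule — branch into T ¬¬q1  //  T ¬q3.
              branch 1.2.1.1 (add T ¬¬q1):
                T ¬¬q1: drop double negation, giving T q1.
                T ((q2 ↔ q2) ∨ q4): β-rule — branch into T (q2 ↔ q2)  //  T q4.
                  branch 1.2.1.1.1 (add T (q2 ↔ q2)):
                    T (q2 ↔ q2): β-rule — branch into T q2, T q2  //  F q2, F q2.
                      branch 1.2.1.1.1.1 (add T q2, T q2):
                        ○ open, literals {q1=true, q2=true, q3=false, q4=false}.
                      branch 1.2.1.1.1.2 (add F q2, F q2):
                        ○ open, literals {q1=true, q2=false, q3=false, q4=false}.
                  branch 1.2.1.1.2 (add T q4):
                    × closes — contains both q4 and ¬q4.
              branch 1.2.1.2 (add T ¬q3):
                T ((q2 ↔ q2) ∨ q4): β-rule — branch into T (q2 ↔ q2)  //  T q4.
                  branch 1.2.1.2.1 (add T (q2 ↔ q2)):
                    T (q2 ↔ q2): β-rule — branch into T q2, T q2  //  F q2, F q2.
                      branch 1.2.1.2.1.1 (add T q2, T q2):
                        ○ open, literals {q2=true, q3=false, q4=false}.
                      branch 1.2.1.2.1.2 (add F q2, F q2):
                        ○ open, literals {q2=false, q3=false, q4=false}.
                  branch 1.2.1.2.2 (add T q4):
                    × closes — contains both q4 and ¬q4.
          branch 1.2.2 (add F (¬¬q1 ∨ ¬q3), F ((q2 ↔ q2) ∨ q4)):
            F (¬¬q1 ∨ ¬q3): α-rule — add F ¬¬q1, F ¬q3.
            × closes — contains both q3 and ¬q3.
  branch 2 (add T q3):
    T (q4 ↔ q3): β-rule — branch into T q4, T q3  //  F q4, F q3.
      branch 2.1 (add T q4, T q3):
        ○ open, literals {q3=true, q4=true}.
      branch 2.2 (add F q4, F q3):
        × closes — contains both q3 and ¬q3.
6 branches closed, 8 open.
An open branch gives a satisfying assignment: q1=true, q2=true, q3=true, q4=true.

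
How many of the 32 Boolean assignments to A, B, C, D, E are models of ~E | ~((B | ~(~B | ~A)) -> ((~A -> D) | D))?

18

Initial set: {(~E | ~((B | ~(~B | ~A)) -> ((~A -> D) | D)))}.
(~E | ~((B | ~(~B | ~A)) -> ((~A -> D) | D))): β-rule — branch into ~E  //  ~((B | ~(~B | ~A)) -> ((~A -> D) | D)).
  branch 1 (add ~E):
    ○ open, literals {E=F}.
  branch 2 (add ~((B | ~(~B | ~A)) -> ((~A -> D) | D))):
    ~((B | ~(~B | ~A)) -> ((~A -> D) | D)): α-rule — add (B | ~(~B | ~A)), ~((~A -> D) | D).
    ~((~A -> D) | D): α-rule — add ~(~A -> D), ~D.
    ~(~A -> D): α-rule — add ~A, ~D.
    (B | ~(~B | ~A)): β-rule — branch into B  //  ~(~B | ~A).
      branch 2.1 (add B):
        ○ open, literals {A=F, B=T, D=F}.
      branch 2.2 (add ~(~B | ~A)):
        ~(~B | ~A): α-rule — add ~~B, ~~A.
        × closes — contains both A and ~A.
1 branch closed, 2 open.
Each open branch fixes some atoms; the unmentioned ones are free. Counting distinct full assignments: branch {E=F} (A, B, C, D) contributes 16 new; branch {A=F, B=T, D=F} (C, E) contributes 2 new. Total: 18.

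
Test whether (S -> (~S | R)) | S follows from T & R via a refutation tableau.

Initial set: {T (T & R); F ((S -> (~S | R)) | S)}.
T (T & R): α-rule — add T T, T R.
F ((S -> (~S | R)) | S): α-rule — add F (S -> (~S | R)), F S.
F (S -> (~S | R)): α-rule — add T S, F (~S | R).
× closes — contains both S and ~S.
All 1 branch closes.
Every branch closed, so the premises entail the conclusion.

Yes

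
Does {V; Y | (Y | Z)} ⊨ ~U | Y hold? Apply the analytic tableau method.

Initial set: {V; (Y | (Y | Z)); ~(~U | Y)}.
~(~U | Y): α-rule — add ~~U, ~Y.
(Y | (Y | Z)): β-rule — branch into Y  //  (Y | Z).
  branch 1 (add Y):
    × closes — contains both Y and ~Y.
  branch 2 (add (Y | Z)):
    (Y | Z): β-rule — branch into Y  //  Z.
      branch 2.1 (add Y):
        × closes — contains both Y and ~Y.
      branch 2.2 (add Z):
        ○ open, literals {U=true, V=true, Y=false, Z=true}.
2 branches closed, 1 open.
An open branch gives a countermodel: U=true, V=true, Y=false, Z=true (unmentioned atoms arbitrary); the premises hold there but the conclusion fails.

No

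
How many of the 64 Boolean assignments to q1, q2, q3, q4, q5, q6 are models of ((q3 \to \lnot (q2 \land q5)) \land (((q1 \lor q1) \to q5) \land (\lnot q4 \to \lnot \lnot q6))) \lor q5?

Initial set: {(((q3 \to \lnot (q2 \land q5)) \land (((q1 \lor q1) \to q5) \land (\lnot q4 \to \lnot \lnot q6))) \lor q5)}.
(((q3 \to \lnot (q2 \land q5)) \land (((q1 \lor q1) \to q5) \land (\lnot q4 \to \lnot \lnot q6))) \lor q5): β-rule — branch into ((q3 \to \lnot (q2 \land q5)) \land (((q1 \lor q1) \to q5) \land (\lnot q4 \to \lnot \lnot q6)))  //  q5.
  branch 1 (add ((q3 \to \lnot (q2 \land q5)) \land (((q1 \lor q1) \to q5) \land (\lnot q4 \to \lnot \lnot q6)))):
    ((q3 \to \lnot (q2 \land q5)) \land (((q1 \lor q1) \to q5) \land (\lnot q4 \to \lnot \lnot q6))): α-rule — add (q3 \to \lnot (q2 \land q5)), (((q1 \lor q1) \to q5) \land (\lnot q4 \to \lnot \lnot q6)).
    (((q1 \lor q1) \to q5) \land (\lnot q4 \to \lnot \lnot q6)): α-rule — add ((q1 \lor q1) \to q5), (\lnot q4 \to \lnot \lnot q6).
    (q3 \to \lnot (q2 \land q5)): β-rule — branch into \lnot q3  //  \lnot (q2 \land q5).
      branch 1.1 (add \lnot q3):
        ((q1 \lor q1) \to q5): β-rule — branch into \lnot (q1 \lor q1)  //  q5.
          branch 1.1.1 (add \lnot (q1 \lor q1)):
            \lnot (q1 \lor q1): α-rule — add \lnot q1, \lnot q1.
            (\lnot q4 \to \lnot \lnot q6): β-rule — branch into \lnot \lnot q4  //  \lnot \lnot q6.
              branch 1.1.1.1 (add \lnot \lnot q4):
                ○ open, literals {q1=F, q3=F, q4=T}.
              branch 1.1.1.2 (add \lnot \lnot q6):
                \lnot \lnot q6: drop double negation, giving q6.
                ○ open, literals {q1=F, q3=F, q6=T}.
          branch 1.1.2 (add q5):
            (\lnot q4 \to \lnot \lnot q6): β-rule — branch into \lnot \lnot q4  //  \lnot \lnot q6.
              branch 1.1.2.1 (add \lnot \lnot q4):
                ○ open, literals {q3=F, q4=T, q5=T}.
              branch 1.1.2.2 (add \lnot \lnot q6):
                \lnot \lnot q6: drop double negation, giving q6.
                ○ open, literals {q3=F, q5=T, q6=T}.
      branch 1.2 (add \lnot (q2 \land q5)):
        ((q1 \lor q1) \to q5): β-rule — branch into \lnot (q1 \lor q1)  //  q5.
          branch 1.2.1 (add \lnot (q1 \lor q1)):
            \lnot (q1 \lor q1): α-rule — add \lnot q1, \lnot q1.
            (\lnot q4 \to \lnot \lnot q6): β-rule — branch into \lnot \lnot q4  //  \lnot \lnot q6.
              branch 1.2.1.1 (add \lnot \lnot q4):
                \lnot (q2 \land q5): β-rule — branch into \lnot q2  //  \lnot q5.
                  branch 1.2.1.1.1 (add \lnot q2):
                    ○ open, literals {q1=F, q2=F, q4=T}.
                  branch 1.2.1.1.2 (add \lnot q5):
                    ○ open, literals {q1=F, q4=T, q5=F}.
              branch 1.2.1.2 (add \lnot \lnot q6):
                \lnot \lnot q6: drop double negation, giving q6.
                \lnot (q2 \land q5): β-rule — branch into \lnot q2  //  \lnot q5.
                  branch 1.2.1.2.1 (add \lnot q2):
                    ○ open, literals {q1=F, q2=F, q6=T}.
                  branch 1.2.1.2.2 (add \lnot q5):
                    ○ open, literals {q1=F, q5=F, q6=T}.
          branch 1.2.2 (add q5):
            (\lnot q4 \to \lnot \lnot q6): β-rule — branch into \lnot \lnot q4  //  \lnot \lnot q6.
              branch 1.2.2.1 (add \lnot \lnot q4):
                \lnot (q2 \land q5): β-rule — branch into \lnot q2  //  \lnot q5.
                  branch 1.2.2.1.1 (add \lnot q2):
                    ○ open, literals {q2=F, q4=T, q5=T}.
                  branch 1.2.2.1.2 (add \lnot q5):
                    × closes — contains both q5 and \lnot q5.
              branch 1.2.2.2 (add \lnot \lnot q6):
                \lnot \lnot q6: drop double negation, giving q6.
                \lnot (q2 \land q5): β-rule — branch into \lnot q2  //  \lnot q5.
                  branch 1.2.2.2.1 (add \lnot q2):
                    ○ open, literals {q2=F, q5=T, q6=T}.
                  branch 1.2.2.2.2 (add \lnot q5):
                    × closes — contains both q5 and \lnot q5.
  branch 2 (add q5):
    ○ open, literals {q5=T}.
2 branches closed, 11 open.
Each open branch fixes some atoms; the unmentioned ones are free. Counting distinct full assignments: branch {q1=F, q3=F, q4=T} (q2, q5, q6) contributes 8 new; branch {q1=F, q3=F, q6=T} (q2, q4, q5) contributes 4 new; branch {q3=F, q4=T, q5=T} (q1, q2, q6) contributes 4 new; branch {q3=F, q5=T, q6=T} (q1, q2, q4) contributes 2 new; branch {q1=F, q2=F, q4=T} (q3, q5, q6) contributes 4 new; branch {q1=F, q4=T, q5=F} (q2, q3, q6) contributes 2 new; branch {q1=F, q2=F, q6=T} (q3, q4, q5) contributes 2 new; branch {q1=F, q5=F, q6=T} (q2, q3, q4) contributes 1 new; branch {q2=F, q4=T, q5=T} (q1, q3, q6) contributes 2 new; branch {q2=F, q5=T, q6=T} (q1, q3, q4) contributes 1 new; branch {q5=T} (q1, q2, q3, q4, q6) contributes 14 new. Total: 44.

44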